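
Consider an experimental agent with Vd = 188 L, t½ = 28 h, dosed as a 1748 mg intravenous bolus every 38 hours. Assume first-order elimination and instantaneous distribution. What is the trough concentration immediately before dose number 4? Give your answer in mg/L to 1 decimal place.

f = (1/2)^(τ/t½) = (1/2)^(38/28) ≈ 0.3904.
C₀ = D/Vd = 1748/188 ≈ 9.298 mg/L.
Before the 4th dose, 3 doses have been given. Superposition: Cmin = C₀·(f + f² + … + f^3).
≈ 9.298 × (0.3904 + 0.1524 + 0.0595) ≈ 9.298 × 0.6023 ≈ 5.600 mg/L.

5.6 mg/L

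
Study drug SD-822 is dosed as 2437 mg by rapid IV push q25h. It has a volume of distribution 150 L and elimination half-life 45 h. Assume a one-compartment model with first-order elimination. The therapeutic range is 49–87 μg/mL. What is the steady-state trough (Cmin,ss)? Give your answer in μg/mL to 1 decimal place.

k = ln2/t½ = ln2/45 ≈ 0.015403 h⁻¹; fraction remaining f = e^(−kτ) = e^(−0.015403×25) ≈ 0.6804.
Accumulation ratio R = 1/(1 − f) ≈ 1/0.3196 ≈ 3.1289.
Single-dose peak C₀ = D/Vd = 2437/150 ≈ 16.247 μg/mL.
Steady-state peak Cmax,ss = C₀·R ≈ 16.247 × 3.1289 ≈ 50.835 μg/mL.
Steady-state trough Cmin,ss = Cmax,ss·f ≈ 50.835 × 0.6804 ≈ 34.588 μg/mL.
Trough 34.6 μg/mL vs MEC 49 μg/mL: subtherapeutic.

34.6 μg/mL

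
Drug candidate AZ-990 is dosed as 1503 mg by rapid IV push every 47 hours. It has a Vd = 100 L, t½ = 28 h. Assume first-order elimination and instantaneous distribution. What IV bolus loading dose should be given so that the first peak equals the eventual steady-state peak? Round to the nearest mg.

f = (1/2)^(47/28) ≈ 0.312392; accumulation ratio R = 1/(1−f) ≈ 1.45432.
Loading dose to hit Cmax,ss on first dose: D_load = D_maint·R ≈ 1503 × 1.45432 ≈ 2185.84 mg.

2186 mg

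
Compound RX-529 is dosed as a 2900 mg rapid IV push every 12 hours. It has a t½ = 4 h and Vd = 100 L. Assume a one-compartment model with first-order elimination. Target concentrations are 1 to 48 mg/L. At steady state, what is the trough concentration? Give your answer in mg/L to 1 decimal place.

The dosing interval is 3 half-lives, so f = 2^(−3) = 0.125.
Accumulation ratio R = 1/(1 − f) = 1/0.875 = 8/7.
Single-dose peak C₀ = D/Vd = 2900/100 = 29 mg/L.
Steady-state peak Cmax,ss = C₀·R = 29 × 8/7 ≈ 33.143 mg/L.
Steady-state trough Cmin,ss = Cmax,ss·f ≈ 33.143 × 0.125 ≈ 4.143 mg/L.
Trough 4.1 mg/L vs MEC 1 mg/L: adequate.

4.1 mg/L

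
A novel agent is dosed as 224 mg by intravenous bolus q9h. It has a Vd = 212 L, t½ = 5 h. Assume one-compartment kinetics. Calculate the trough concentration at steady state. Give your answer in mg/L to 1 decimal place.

τ/t½ = 9/5 ≈ 1.8, so fraction remaining f = (1/2)^(9/5) ≈ 0.2872.
At steady state, accumulation factor R = 1/(1 − e^(−kτ)) ≈ 1.4029.
Single-dose peak C₀ = D/Vd = 224/212 ≈ 1.057 mg/L.
Steady-state peak Cmax,ss = C₀·R ≈ 1.057 × 1.4029 ≈ 1.483 mg/L.
One interval later, Cmin,ss = Cmax,ss·e^(−kτ) ≈ 1.483 × 0.2872 ≈ 0.426 mg/L.

0.4 mg/L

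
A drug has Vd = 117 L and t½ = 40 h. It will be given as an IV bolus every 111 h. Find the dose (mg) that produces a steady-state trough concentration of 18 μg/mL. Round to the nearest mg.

12309 mg

τ/t½ = 111/40 ≈ 2.775, so f = (1/2)^(111/40) ≈ 0.146097.
Cmin,ss = (D/Vd)·f/(1−f), so D = Cmin,ss·Vd·(1−f)/f.
D = 18 × 117 × (1−f)/f ≈ 18 × 117 × 5.84477 ≈ 12309.09 mg.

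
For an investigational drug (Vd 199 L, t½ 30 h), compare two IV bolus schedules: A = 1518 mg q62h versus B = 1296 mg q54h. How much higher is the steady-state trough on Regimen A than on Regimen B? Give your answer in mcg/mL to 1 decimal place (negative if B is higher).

Regimen A: f = (1/2)^(62/30) ≈ 0.2387; Cmin,ss = (1518/199)·f/(1−f) ≈ 2.392 mcg/mL.
Regimen B: f = (1/2)^(54/30) ≈ 0.2872; Cmin,ss = (1296/199)·f/(1−f) ≈ 2.624 mcg/mL.
Difference ≈ 2.392 − 2.624 ≈ -0.232 mcg/mL.

-0.2 mcg/mL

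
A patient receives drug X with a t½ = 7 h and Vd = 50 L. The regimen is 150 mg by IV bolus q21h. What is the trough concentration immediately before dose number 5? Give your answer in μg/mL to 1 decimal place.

0.4 μg/mL

f = (1/2)^(τ/t½) = (1/2)^(21/7) ≈ 0.1250.
C₀ = D/Vd = 150/50 ≈ 3.000 μg/mL.
Before the 5th dose, 4 doses have been given. Superposition: Cmin = C₀·(f + f² + … + f^4).
≈ 3.000 × (0.1250 + 0.0156 + 0.0020 + 0.0002) ≈ 3.000 × 0.1428 ≈ 0.428 μg/mL.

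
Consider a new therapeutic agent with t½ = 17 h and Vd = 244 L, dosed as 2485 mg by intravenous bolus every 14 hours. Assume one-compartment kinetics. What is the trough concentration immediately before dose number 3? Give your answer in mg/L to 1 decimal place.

f = (1/2)^(τ/t½) = (1/2)^(14/17) ≈ 0.5651.
C₀ = D/Vd = 2485/244 ≈ 10.184 mg/L.
Before the 3rd dose, 2 doses have been given. Superposition: Cmin = C₀·(f + f²).
≈ 10.184 × (0.5651 + 0.3193) ≈ 10.184 × 0.8844 ≈ 9.007 mg/L.

9.0 mg/L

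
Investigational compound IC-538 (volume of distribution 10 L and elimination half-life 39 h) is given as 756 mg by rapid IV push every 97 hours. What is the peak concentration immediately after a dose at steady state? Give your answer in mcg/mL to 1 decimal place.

92.0 mcg/mL

k = ln2/t½ = ln2/39 ≈ 0.017773 h⁻¹; fraction remaining f = e^(−kτ) = e^(−0.017773×97) ≈ 0.1784.
At steady state, accumulation factor R = 1/(1 − e^(−kτ)) ≈ 1.2171.
Single-dose peak C₀ = D/Vd = 756/10 ≈ 75.600 mcg/mL.
Steady-state peak Cmax,ss = C₀·R ≈ 75.600 × 1.2171 ≈ 92.013 mcg/mL.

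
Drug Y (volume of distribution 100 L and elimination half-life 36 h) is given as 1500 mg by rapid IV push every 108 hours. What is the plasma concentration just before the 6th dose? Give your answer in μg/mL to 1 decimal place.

f = (1/2)^(τ/t½) = (1/2)^(108/36) ≈ 0.1250.
C₀ = D/Vd = 1500/100 ≈ 15.000 μg/mL.
Before the 6th dose, 5 doses have been given. Superposition: Cmin = C₀·(f + f² + … + f^5).
≈ 15.000 × (0.1250 + 0.0156 + 0.0020 + 0.0002 + 0.0000) ≈ 15.000 × 0.1428 ≈ 2.142 μg/mL.

2.1 μg/mL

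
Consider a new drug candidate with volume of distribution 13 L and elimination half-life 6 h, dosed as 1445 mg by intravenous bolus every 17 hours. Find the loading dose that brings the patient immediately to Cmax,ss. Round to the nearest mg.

f = (1/2)^(17/6) ≈ 0.140308; accumulation ratio R = 1/(1−f) ≈ 1.16321.
Loading dose to hit Cmax,ss on first dose: D_load = D_maint·R ≈ 1445 × 1.16321 ≈ 1680.84 mg.

1681 mg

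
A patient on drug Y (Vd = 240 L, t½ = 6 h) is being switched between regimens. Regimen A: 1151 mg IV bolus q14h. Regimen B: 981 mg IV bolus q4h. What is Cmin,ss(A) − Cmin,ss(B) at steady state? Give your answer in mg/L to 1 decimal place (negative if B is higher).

Regimen A: f = (1/2)^(14/6) ≈ 0.1984; Cmin,ss = (1151/240)·f/(1−f) ≈ 1.187 mg/L.
Regimen B: f = (1/2)^(4/6) ≈ 0.6300; Cmin,ss = (981/240)·f/(1−f) ≈ 6.960 mg/L.
Difference ≈ 1.187 − 6.960 ≈ -5.773 mg/L.

-5.8 mg/L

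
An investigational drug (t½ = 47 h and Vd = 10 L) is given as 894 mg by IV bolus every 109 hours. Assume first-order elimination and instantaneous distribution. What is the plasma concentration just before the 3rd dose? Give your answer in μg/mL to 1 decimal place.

21.5 μg/mL

f = (1/2)^(τ/t½) = (1/2)^(109/47) ≈ 0.2004.
C₀ = D/Vd = 894/10 ≈ 89.400 μg/mL.
Before the 3rd dose, 2 doses have been given. Superposition: Cmin = C₀·(f + f²).
≈ 89.400 × (0.2004 + 0.0402) ≈ 89.400 × 0.2406 ≈ 21.510 μg/mL.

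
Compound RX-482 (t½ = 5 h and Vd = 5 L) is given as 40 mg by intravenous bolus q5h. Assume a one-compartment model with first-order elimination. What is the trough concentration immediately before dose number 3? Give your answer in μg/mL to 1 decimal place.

f = (1/2)^(τ/t½) = (1/2)^(5/5) ≈ 0.5000.
C₀ = D/Vd = 40/5 ≈ 8.000 μg/mL.
Before the 3rd dose, 2 doses have been given. Superposition: Cmin = C₀·(f + f²).
≈ 8.000 × (0.5000 + 0.2500) ≈ 8.000 × 0.7500 ≈ 6.000 μg/mL.

6.0 μg/mL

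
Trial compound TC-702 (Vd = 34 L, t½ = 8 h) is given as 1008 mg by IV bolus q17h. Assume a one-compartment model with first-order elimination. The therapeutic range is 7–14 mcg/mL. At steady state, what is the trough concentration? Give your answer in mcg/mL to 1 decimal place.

τ/t½ = 17/8 ≈ 2.125, so fraction remaining f = (1/2)^(17/8) ≈ 0.2293.
Each bolus raises the concentration by D/Vd = 1008/34 ≈ 29.647 mcg/mL.
Steady-state trough Cmin,ss = C₀·f/(1−f) ≈ 29.647 × 0.2293/0.7707 ≈ 8.821 mcg/mL.
Trough 8.8 mcg/mL vs MEC 7 mcg/mL: adequate.

8.8 mcg/mL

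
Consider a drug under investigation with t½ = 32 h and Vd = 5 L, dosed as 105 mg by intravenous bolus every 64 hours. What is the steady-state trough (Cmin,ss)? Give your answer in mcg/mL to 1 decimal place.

7.0 mcg/mL

The dosing interval is 2 half-lives, so f = 2^(−2) = 0.25.
At steady state, R = 1/(1 − 0.25) = 4/3.
Single-dose peak C₀ = D/Vd = 105/5 = 21 mcg/mL.
Steady-state peak Cmax,ss = C₀·R = 21 × 4/3 ≈ 28.000 mcg/mL.
Steady-state trough Cmin,ss = Cmax,ss·f ≈ 28.000 × 0.25 ≈ 7.000 mcg/mL.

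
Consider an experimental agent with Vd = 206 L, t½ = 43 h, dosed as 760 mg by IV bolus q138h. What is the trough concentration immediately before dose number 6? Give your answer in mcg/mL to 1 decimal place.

f = (1/2)^(τ/t½) = (1/2)^(138/43) ≈ 0.1081.
C₀ = D/Vd = 760/206 ≈ 3.689 mcg/mL.
Before the 6th dose, 5 doses have been given. Superposition: Cmin = C₀·(f + f² + … + f^5).
≈ 3.689 × (0.1081 + 0.0117 + 0.0013 + 0.0001 + 0.0000) ≈ 3.689 × 0.1212 ≈ 0.447 mcg/mL.

0.4 mcg/mL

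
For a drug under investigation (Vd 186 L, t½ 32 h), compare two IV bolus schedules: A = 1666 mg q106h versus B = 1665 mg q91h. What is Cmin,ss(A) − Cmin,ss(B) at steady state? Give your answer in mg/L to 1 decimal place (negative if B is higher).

Regimen A: f = (1/2)^(106/32) ≈ 0.1007; Cmin,ss = (1666/186)·f/(1−f) ≈ 1.003 mg/L.
Regimen B: f = (1/2)^(91/32) ≈ 0.1393; Cmin,ss = (1665/186)·f/(1−f) ≈ 1.449 mg/L.
Difference ≈ 1.003 − 1.449 ≈ -0.446 mg/L.

-0.4 mg/L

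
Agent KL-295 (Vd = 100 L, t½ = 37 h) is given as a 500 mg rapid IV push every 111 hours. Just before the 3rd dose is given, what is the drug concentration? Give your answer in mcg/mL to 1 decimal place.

f = (1/2)^(τ/t½) = (1/2)^(111/37) ≈ 0.1250.
C₀ = D/Vd = 500/100 ≈ 5.000 mcg/mL.
Before the 3rd dose, 2 doses have been given. Superposition: Cmin = C₀·(f + f²).
≈ 5.000 × (0.1250 + 0.0156) ≈ 5.000 × 0.1406 ≈ 0.703 mcg/mL.

0.7 mcg/mL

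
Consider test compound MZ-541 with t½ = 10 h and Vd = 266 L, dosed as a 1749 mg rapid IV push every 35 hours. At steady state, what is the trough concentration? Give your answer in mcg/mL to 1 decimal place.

k = ln2/t½ = ln2/10 ≈ 0.069315 h⁻¹; fraction remaining f = e^(−kτ) = e^(−0.069315×35) ≈ 0.0884.
Each bolus raises the concentration by D/Vd = 1749/266 ≈ 6.575 mcg/mL.
Steady-state trough Cmin,ss = C₀·f/(1−f) ≈ 6.575 × 0.0884/0.9116 ≈ 0.638 mcg/mL.

0.6 mcg/mL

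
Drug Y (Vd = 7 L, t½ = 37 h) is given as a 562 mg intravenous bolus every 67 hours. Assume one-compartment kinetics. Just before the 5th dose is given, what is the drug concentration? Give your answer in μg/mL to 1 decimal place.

31.8 μg/mL

f = (1/2)^(τ/t½) = (1/2)^(67/37) ≈ 0.2850.
C₀ = D/Vd = 562/7 ≈ 80.286 μg/mL.
Before the 5th dose, 4 doses have been given. Superposition: Cmin = C₀·(f + f² + … + f^4).
≈ 80.286 × (0.2850 + 0.0812 + 0.0231 + 0.0066) ≈ 80.286 × 0.3959 ≈ 31.785 μg/mL.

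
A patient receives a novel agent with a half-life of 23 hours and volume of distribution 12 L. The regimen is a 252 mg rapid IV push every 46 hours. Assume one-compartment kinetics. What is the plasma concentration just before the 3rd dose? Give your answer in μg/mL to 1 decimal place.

f = (1/2)^(τ/t½) = (1/2)^(46/23) ≈ 0.2500.
C₀ = D/Vd = 252/12 ≈ 21.000 μg/mL.
Before the 3rd dose, 2 doses have been given. Superposition: Cmin = C₀·(f + f²).
≈ 21.000 × (0.2500 + 0.0625) ≈ 21.000 × 0.3125 ≈ 6.562 μg/mL.

6.6 μg/mL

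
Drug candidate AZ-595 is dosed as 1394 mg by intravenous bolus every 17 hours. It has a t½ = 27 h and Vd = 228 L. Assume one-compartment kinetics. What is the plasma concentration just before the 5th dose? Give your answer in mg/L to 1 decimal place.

9.2 mg/L

f = (1/2)^(τ/t½) = (1/2)^(17/27) ≈ 0.6463.
C₀ = D/Vd = 1394/228 ≈ 6.114 mg/L.
Before the 5th dose, 4 doses have been given. Superposition: Cmin = C₀·(f + f² + … + f^4).
≈ 6.114 × (0.6463 + 0.4177 + 0.2700 + 0.1745) ≈ 6.114 × 1.5085 ≈ 9.223 mg/L.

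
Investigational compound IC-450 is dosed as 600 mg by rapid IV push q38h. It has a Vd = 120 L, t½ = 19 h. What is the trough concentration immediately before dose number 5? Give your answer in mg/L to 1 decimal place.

1.7 mg/L

f = (1/2)^(τ/t½) = (1/2)^(38/19) ≈ 0.2500.
C₀ = D/Vd = 600/120 ≈ 5.000 mg/L.
Before the 5th dose, 4 doses have been given. Superposition: Cmin = C₀·(f + f² + … + f^4).
≈ 5.000 × (0.2500 + 0.0625 + 0.0156 + 0.0039) ≈ 5.000 × 0.3320 ≈ 1.660 mg/L.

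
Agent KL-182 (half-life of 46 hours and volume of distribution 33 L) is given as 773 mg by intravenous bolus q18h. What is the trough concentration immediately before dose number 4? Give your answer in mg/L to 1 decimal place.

f = (1/2)^(τ/t½) = (1/2)^(18/46) ≈ 0.7624.
C₀ = D/Vd = 773/33 ≈ 23.424 mg/L.
Before the 4th dose, 3 doses have been given. Superposition: Cmin = C₀·(f + f² + … + f^3).
≈ 23.424 × (0.7624 + 0.5813 + 0.4431) ≈ 23.424 × 1.7868 ≈ 41.854 mg/L.

41.9 mg/L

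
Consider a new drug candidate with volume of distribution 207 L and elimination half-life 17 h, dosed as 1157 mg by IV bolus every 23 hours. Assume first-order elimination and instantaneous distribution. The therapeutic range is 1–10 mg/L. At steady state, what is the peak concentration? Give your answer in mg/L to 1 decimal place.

k = ln2/t½ = ln2/17 ≈ 0.040773 h⁻¹; fraction remaining f = e^(−kτ) = e^(−0.040773×23) ≈ 0.3915.
Accumulation ratio R = 1/(1 − f) ≈ 1/0.6085 ≈ 1.6434.
Each bolus raises the concentration by D/Vd = 1157/207 ≈ 5.589 mg/L.
Cmax,ss = C₀/(1 − f) ≈ 5.589/0.6085 ≈ 9.185 mg/L.
Peak 9.2 mg/L vs MTC 10 mg/L: below toxic threshold.

9.2 mg/L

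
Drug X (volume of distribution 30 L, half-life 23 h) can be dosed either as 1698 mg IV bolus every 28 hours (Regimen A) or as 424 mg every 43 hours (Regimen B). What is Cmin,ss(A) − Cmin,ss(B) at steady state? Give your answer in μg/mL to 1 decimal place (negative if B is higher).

Regimen A: f = (1/2)^(28/23) ≈ 0.4301; Cmin,ss = (1698/30)·f/(1−f) ≈ 42.716 μg/mL.
Regimen B: f = (1/2)^(43/23) ≈ 0.2737; Cmin,ss = (424/30)·f/(1−f) ≈ 5.326 μg/mL.
Difference ≈ 42.716 − 5.326 ≈ 37.390 μg/mL.

37.4 μg/mL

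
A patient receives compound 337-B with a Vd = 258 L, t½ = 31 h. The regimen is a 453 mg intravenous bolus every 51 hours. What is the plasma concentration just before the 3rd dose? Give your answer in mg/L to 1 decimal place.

f = (1/2)^(τ/t½) = (1/2)^(51/31) ≈ 0.3197.
C₀ = D/Vd = 453/258 ≈ 1.756 mg/L.
Before the 3rd dose, 2 doses have been given. Superposition: Cmin = C₀·(f + f²).
≈ 1.756 × (0.3197 + 0.1022) ≈ 1.756 × 0.4219 ≈ 0.741 mg/L.

0.7 mg/L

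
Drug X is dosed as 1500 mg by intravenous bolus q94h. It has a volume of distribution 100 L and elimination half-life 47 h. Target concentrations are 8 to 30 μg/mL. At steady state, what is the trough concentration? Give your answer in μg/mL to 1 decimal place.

5.0 μg/mL

τ = 94 h = 2 half-lives, so f = (1/2)^2 = 0.25.
Accumulation ratio R = 1/(1 − f) = 1/0.75 = 4/3.
Single-dose peak C₀ = D/Vd = 1500/100 = 15 μg/mL.
Steady-state peak Cmax,ss = C₀·R = 15 × 4/3 ≈ 20.000 μg/mL.
Steady-state trough Cmin,ss = Cmax,ss·f ≈ 20.000 × 0.25 ≈ 5.000 μg/mL.
Trough 5.0 μg/mL vs MEC 8 μg/mL: subtherapeutic.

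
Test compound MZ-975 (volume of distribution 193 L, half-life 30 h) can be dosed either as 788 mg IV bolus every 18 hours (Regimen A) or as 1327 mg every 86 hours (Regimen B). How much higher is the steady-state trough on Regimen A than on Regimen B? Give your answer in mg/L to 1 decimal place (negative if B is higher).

Regimen A: f = (1/2)^(18/30) ≈ 0.6598; Cmin,ss = (788/193)·f/(1−f) ≈ 7.919 mg/L.
Regimen B: f = (1/2)^(86/30) ≈ 0.1371; Cmin,ss = (1327/193)·f/(1−f) ≈ 1.092 mg/L.
Difference ≈ 7.919 − 1.092 ≈ 6.827 mg/L.

6.8 mg/L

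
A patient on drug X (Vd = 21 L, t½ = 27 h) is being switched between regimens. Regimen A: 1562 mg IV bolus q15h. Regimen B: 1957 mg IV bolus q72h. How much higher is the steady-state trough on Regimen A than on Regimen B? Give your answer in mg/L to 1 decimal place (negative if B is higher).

140.9 mg/L

Regimen A: f = (1/2)^(15/27) ≈ 0.6804; Cmin,ss = (1562/21)·f/(1−f) ≈ 158.350 mg/L.
Regimen B: f = (1/2)^(72/27) ≈ 0.1575; Cmin,ss = (1957/21)·f/(1−f) ≈ 17.421 mg/L.
Difference ≈ 158.350 − 17.421 ≈ 140.929 mg/L.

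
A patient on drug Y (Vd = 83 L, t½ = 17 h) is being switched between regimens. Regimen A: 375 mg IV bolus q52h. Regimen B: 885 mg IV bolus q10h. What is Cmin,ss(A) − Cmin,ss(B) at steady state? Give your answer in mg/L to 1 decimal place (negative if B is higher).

-20.6 mg/L

Regimen A: f = (1/2)^(52/17) ≈ 0.1200; Cmin,ss = (375/83)·f/(1−f) ≈ 0.616 mg/L.
Regimen B: f = (1/2)^(10/17) ≈ 0.6652; Cmin,ss = (885/83)·f/(1−f) ≈ 21.185 mg/L.
Difference ≈ 0.616 − 21.185 ≈ -20.569 mg/L.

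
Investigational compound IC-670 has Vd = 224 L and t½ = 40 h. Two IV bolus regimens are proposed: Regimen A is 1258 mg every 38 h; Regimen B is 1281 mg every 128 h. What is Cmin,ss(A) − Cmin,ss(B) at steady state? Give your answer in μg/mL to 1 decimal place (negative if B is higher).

5.3 μg/mL

Regimen A: f = (1/2)^(38/40) ≈ 0.5176; Cmin,ss = (1258/224)·f/(1−f) ≈ 6.026 μg/mL.
Regimen B: f = (1/2)^(128/40) ≈ 0.1088; Cmin,ss = (1281/224)·f/(1−f) ≈ 0.698 μg/mL.
Difference ≈ 6.026 − 0.698 ≈ 5.328 μg/mL.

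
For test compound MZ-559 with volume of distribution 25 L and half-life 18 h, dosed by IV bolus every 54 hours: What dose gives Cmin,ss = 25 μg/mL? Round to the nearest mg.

τ/t½ = 54/18 ≈ 3, so f = (1/2)^(54/18) ≈ 0.125000.
Cmin,ss = (D/Vd)·f/(1−f), so D = Cmin,ss·Vd·(1−f)/f.
D = 25 × 25 × (1−f)/f ≈ 25 × 25 × 7.00000 ≈ 4375.00 mg.

4375 mg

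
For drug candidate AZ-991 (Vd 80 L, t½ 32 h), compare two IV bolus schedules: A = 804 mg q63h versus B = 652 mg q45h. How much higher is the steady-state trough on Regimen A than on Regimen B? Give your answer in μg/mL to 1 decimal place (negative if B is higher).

Regimen A: f = (1/2)^(63/32) ≈ 0.2555; Cmin,ss = (804/80)·f/(1−f) ≈ 3.449 μg/mL.
Regimen B: f = (1/2)^(45/32) ≈ 0.3773; Cmin,ss = (652/80)·f/(1−f) ≈ 4.938 μg/mL.
Difference ≈ 3.449 − 4.938 ≈ -1.489 μg/mL.

-1.5 μg/mL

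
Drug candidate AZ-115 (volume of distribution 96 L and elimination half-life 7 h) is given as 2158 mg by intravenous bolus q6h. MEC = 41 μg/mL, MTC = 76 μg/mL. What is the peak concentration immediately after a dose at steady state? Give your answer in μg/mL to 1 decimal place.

50.2 μg/mL

τ/t½ = 6/7 ≈ 0.85714, so fraction remaining f = (1/2)^(6/7) ≈ 0.5520.
At steady state, accumulation factor R = 1/(1 − e^(−kτ)) ≈ 2.2321.
Single-dose peak C₀ = D/Vd = 2158/96 ≈ 22.479 μg/mL.
Steady-state peak Cmax,ss = C₀·R ≈ 22.479 × 2.2321 ≈ 50.175 μg/mL.
Peak 50.2 μg/mL vs MTC 76 μg/mL: below toxic threshold.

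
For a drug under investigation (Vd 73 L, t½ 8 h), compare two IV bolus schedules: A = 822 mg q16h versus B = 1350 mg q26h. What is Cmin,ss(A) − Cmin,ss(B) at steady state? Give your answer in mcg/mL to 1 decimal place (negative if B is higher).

Regimen A: f = (1/2)^(16/8) ≈ 0.2500; Cmin,ss = (822/73)·f/(1−f) ≈ 3.753 mcg/mL.
Regimen B: f = (1/2)^(26/8) ≈ 0.1051; Cmin,ss = (1350/73)·f/(1−f) ≈ 2.172 mcg/mL.
Difference ≈ 3.753 − 2.172 ≈ 1.581 mcg/mL.

1.6 mcg/mL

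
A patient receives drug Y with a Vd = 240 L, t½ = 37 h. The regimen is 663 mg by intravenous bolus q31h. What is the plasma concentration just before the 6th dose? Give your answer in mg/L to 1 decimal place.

3.3 mg/L

f = (1/2)^(τ/t½) = (1/2)^(31/37) ≈ 0.5595.
C₀ = D/Vd = 663/240 ≈ 2.763 mg/L.
Before the 6th dose, 5 doses have been given. Superposition: Cmin = C₀·(f + f² + … + f^5).
≈ 2.763 × (0.5595 + 0.3130 + 0.1751 + 0.0980 + 0.0548) ≈ 2.763 × 1.2004 ≈ 3.317 mg/L.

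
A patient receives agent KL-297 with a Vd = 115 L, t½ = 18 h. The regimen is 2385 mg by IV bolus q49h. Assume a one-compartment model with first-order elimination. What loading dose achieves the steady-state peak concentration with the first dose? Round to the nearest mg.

f = (1/2)^(49/18) ≈ 0.151541; accumulation ratio R = 1/(1−f) ≈ 1.17861.
Loading dose to hit Cmax,ss on first dose: D_load = D_maint·R ≈ 2385 × 1.17861 ≈ 2810.98 mg.

2811 mg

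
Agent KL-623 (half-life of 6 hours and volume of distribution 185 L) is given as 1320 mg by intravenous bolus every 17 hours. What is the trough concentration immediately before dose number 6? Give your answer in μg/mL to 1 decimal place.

f = (1/2)^(τ/t½) = (1/2)^(17/6) ≈ 0.1403.
C₀ = D/Vd = 1320/185 ≈ 7.135 μg/mL.
Before the 6th dose, 5 doses have been given. Superposition: Cmin = C₀·(f + f² + … + f^5).
≈ 7.135 × (0.1403 + 0.0197 + 0.0028 + 0.0004 + 0.0001) ≈ 7.135 × 0.1633 ≈ 1.165 μg/mL.

1.2 μg/mL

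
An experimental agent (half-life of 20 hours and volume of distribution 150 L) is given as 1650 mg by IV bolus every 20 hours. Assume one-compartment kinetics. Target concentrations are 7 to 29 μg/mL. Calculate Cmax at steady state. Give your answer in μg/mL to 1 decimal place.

22.0 μg/mL

The dosing interval is 1 half-life, so f = 2^(−1) = 0.5.
Accumulation ratio R = 1/(1 − f) = 1/0.5 = 2/1.
Single-dose peak C₀ = D/Vd = 1650/150 = 11 μg/mL.
Steady-state peak Cmax,ss = C₀·R = 11 × 2/1 ≈ 22.000 μg/mL.
Peak 22.0 μg/mL vs MTC 29 μg/mL: below toxic threshold.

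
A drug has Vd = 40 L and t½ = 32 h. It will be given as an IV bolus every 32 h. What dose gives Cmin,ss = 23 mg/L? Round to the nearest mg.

920 mg

τ/t½ = 32/32 ≈ 1, so f = (1/2)^(32/32) ≈ 0.500000.
Cmin,ss = (D/Vd)·f/(1−f), so D = Cmin,ss·Vd·(1−f)/f.
D = 23 × 40 × (1−f)/f ≈ 23 × 40 × 1.00000 ≈ 920.00 mg.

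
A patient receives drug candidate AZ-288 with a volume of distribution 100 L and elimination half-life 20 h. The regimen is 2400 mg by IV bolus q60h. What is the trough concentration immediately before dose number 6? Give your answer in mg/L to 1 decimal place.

f = (1/2)^(τ/t½) = (1/2)^(60/20) ≈ 0.1250.
C₀ = D/Vd = 2400/100 ≈ 24.000 mg/L.
Before the 6th dose, 5 doses have been given. Superposition: Cmin = C₀·(f + f² + … + f^5).
≈ 24.000 × (0.1250 + 0.0156 + 0.0020 + 0.0002 + 0.0000) ≈ 24.000 × 0.1428 ≈ 3.427 mg/L.

3.4 mg/L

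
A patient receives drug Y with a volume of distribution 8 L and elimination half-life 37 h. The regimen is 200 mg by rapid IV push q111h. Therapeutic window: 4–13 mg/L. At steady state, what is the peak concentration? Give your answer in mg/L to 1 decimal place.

28.6 mg/L

The dosing interval is 3 half-lives, so f = 2^(−3) = 0.125.
Accumulation ratio R = 1/(1 − f) = 1/0.875 = 8/7.
Single-dose peak C₀ = D/Vd = 200/8 = 25 mg/L.
Steady-state peak Cmax,ss = C₀·R = 25 × 8/7 ≈ 28.571 mg/L.
Peak 28.6 mg/L vs MTC 13 mg/L: exceeds toxic threshold.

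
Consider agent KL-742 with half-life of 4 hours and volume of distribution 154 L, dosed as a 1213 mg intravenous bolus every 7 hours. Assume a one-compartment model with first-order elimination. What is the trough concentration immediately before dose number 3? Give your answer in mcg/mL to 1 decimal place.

f = (1/2)^(τ/t½) = (1/2)^(7/4) ≈ 0.2973.
C₀ = D/Vd = 1213/154 ≈ 7.877 mcg/mL.
Before the 3rd dose, 2 doses have been given. Superposition: Cmin = C₀·(f + f²).
≈ 7.877 × (0.2973 + 0.0884) ≈ 7.877 × 0.3857 ≈ 3.038 mcg/mL.

3.0 mcg/mL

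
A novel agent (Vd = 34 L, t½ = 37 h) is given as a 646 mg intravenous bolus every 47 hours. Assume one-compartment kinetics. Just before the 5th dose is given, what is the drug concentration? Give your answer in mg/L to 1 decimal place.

13.1 mg/L

f = (1/2)^(τ/t½) = (1/2)^(47/37) ≈ 0.4146.
C₀ = D/Vd = 646/34 ≈ 19.000 mg/L.
Before the 5th dose, 4 doses have been given. Superposition: Cmin = C₀·(f + f² + … + f^4).
≈ 19.000 × (0.4146 + 0.1719 + 0.0713 + 0.0295) ≈ 19.000 × 0.6873 ≈ 13.059 mg/L.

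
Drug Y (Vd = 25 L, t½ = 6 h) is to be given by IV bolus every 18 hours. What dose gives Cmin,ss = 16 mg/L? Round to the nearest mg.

τ/t½ = 18/6 ≈ 3, so f = (1/2)^(18/6) ≈ 0.125000.
Cmin,ss = (D/Vd)·f/(1−f), so D = Cmin,ss·Vd·(1−f)/f.
D = 16 × 25 × (1−f)/f ≈ 16 × 25 × 7.00000 ≈ 2800.00 mg.

2800 mg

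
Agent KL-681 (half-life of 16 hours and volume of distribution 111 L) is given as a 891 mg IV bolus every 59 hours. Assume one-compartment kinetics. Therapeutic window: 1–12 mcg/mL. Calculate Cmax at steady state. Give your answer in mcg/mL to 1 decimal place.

τ/t½ = 59/16 ≈ 3.6875, so fraction remaining f = (1/2)^(59/16) ≈ 0.0776.
At steady state, accumulation factor R = 1/(1 − e^(−kτ)) ≈ 1.0841.
Single-dose peak C₀ = D/Vd = 891/111 ≈ 8.027 mcg/mL.
Cmax,ss = C₀/(1 − f) ≈ 8.027/0.9224 ≈ 8.702 mcg/mL.
Peak 8.7 mcg/mL vs MTC 12 mcg/mL: below toxic threshold.

8.7 mcg/mL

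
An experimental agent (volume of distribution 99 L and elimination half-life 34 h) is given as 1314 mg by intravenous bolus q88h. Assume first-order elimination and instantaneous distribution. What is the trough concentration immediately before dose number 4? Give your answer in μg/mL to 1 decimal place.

2.6 μg/mL

f = (1/2)^(τ/t½) = (1/2)^(88/34) ≈ 0.1663.
C₀ = D/Vd = 1314/99 ≈ 13.273 μg/mL.
Before the 4th dose, 3 doses have been given. Superposition: Cmin = C₀·(f + f² + … + f^3).
≈ 13.273 × (0.1663 + 0.0277 + 0.0046) ≈ 13.273 × 0.1986 ≈ 2.636 μg/mL.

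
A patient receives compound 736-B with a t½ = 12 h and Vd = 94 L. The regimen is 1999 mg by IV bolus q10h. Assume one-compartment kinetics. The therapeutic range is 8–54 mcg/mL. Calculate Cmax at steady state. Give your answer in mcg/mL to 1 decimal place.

48.5 mcg/mL

Over one 10-h interval, 10/12 ≈ 0.83333 half-lives elapse, leaving f ≈ 0.5612 of each dose.
Accumulation ratio R = 1/(1 − f) ≈ 1/0.4388 ≈ 2.2789.
Each bolus raises the concentration by D/Vd = 1999/94 ≈ 21.266 mcg/mL.
Steady-state peak Cmax,ss = C₀·R ≈ 21.266 × 2.2789 ≈ 48.463 mcg/mL.
Peak 48.5 mcg/mL vs MTC 54 mcg/mL: below toxic threshold.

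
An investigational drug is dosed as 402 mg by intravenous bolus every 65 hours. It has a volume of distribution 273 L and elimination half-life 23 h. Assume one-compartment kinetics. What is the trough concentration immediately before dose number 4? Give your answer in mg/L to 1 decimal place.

0.2 mg/L

f = (1/2)^(τ/t½) = (1/2)^(65/23) ≈ 0.1410.
C₀ = D/Vd = 402/273 ≈ 1.473 mg/L.
Before the 4th dose, 3 doses have been given. Superposition: Cmin = C₀·(f + f² + … + f^3).
≈ 1.473 × (0.1410 + 0.0199 + 0.0028) ≈ 1.473 × 0.1637 ≈ 0.241 mg/L.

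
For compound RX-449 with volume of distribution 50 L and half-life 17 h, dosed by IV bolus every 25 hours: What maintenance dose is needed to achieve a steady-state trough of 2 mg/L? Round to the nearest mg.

177 mg

τ/t½ = 25/17 ≈ 1.4706, so f = (1/2)^(25/17) ≈ 0.360835.
Cmin,ss = (D/Vd)·f/(1−f), so D = Cmin,ss·Vd·(1−f)/f.
D = 2 × 50 × (1−f)/f ≈ 2 × 50 × 1.77135 ≈ 177.13 mg.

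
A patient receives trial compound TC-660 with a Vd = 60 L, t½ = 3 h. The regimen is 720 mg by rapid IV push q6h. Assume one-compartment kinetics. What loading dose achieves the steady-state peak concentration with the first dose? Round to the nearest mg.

f = (1/2)^(6/3) ≈ 0.250000; accumulation ratio R = 1/(1−f) ≈ 1.33333.
Loading dose to hit Cmax,ss on first dose: D_load = D_maint·R ≈ 720 × 1.33333 ≈ 960.00 mg.

960 mg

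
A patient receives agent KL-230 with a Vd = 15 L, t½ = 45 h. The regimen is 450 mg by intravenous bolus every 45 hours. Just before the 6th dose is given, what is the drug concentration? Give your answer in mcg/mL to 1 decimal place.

f = (1/2)^(τ/t½) = (1/2)^(45/45) ≈ 0.5000.
C₀ = D/Vd = 450/15 ≈ 30.000 mcg/mL.
Before the 6th dose, 5 doses have been given. Superposition: Cmin = C₀·(f + f² + … + f^5).
≈ 30.000 × (0.5000 + 0.2500 + 0.1250 + 0.0625 + 0.0313) ≈ 30.000 × 0.9688 ≈ 29.064 mcg/mL.

29.1 mcg/mL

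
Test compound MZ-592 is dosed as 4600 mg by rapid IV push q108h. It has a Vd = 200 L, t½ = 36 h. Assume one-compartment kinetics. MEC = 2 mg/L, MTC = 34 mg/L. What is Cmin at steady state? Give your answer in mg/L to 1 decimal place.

3.3 mg/L

τ = 108 h = 3 half-lives, so f = (1/2)^3 = 0.125.
At steady state, R = 1/(1 − 0.125) = 8/7.
Single-dose peak C₀ = D/Vd = 4600/200 = 23 mg/L.
Steady-state peak Cmax,ss = C₀·R = 23 × 8/7 ≈ 26.286 mg/L.
Steady-state trough Cmin,ss = Cmax,ss·f ≈ 26.286 × 0.125 ≈ 3.286 mg/L.
Trough 3.3 mg/L vs MEC 2 mg/L: adequate.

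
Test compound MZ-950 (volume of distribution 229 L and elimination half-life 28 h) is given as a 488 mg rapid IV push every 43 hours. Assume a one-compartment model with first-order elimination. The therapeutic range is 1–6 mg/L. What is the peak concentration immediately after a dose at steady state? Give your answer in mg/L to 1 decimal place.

k = ln2/t½ = ln2/28 ≈ 0.024755 h⁻¹; fraction remaining f = e^(−kτ) = e^(−0.024755×43) ≈ 0.3449.
Accumulation ratio R = 1/(1 − f) ≈ 1/0.6551 ≈ 1.5265.
Single-dose peak C₀ = D/Vd = 488/229 ≈ 2.131 mg/L.
Cmax,ss = C₀/(1 − f) ≈ 2.131/0.6551 ≈ 3.253 mg/L.
Peak 3.3 mg/L vs MTC 6 mg/L: below toxic threshold.

3.3 mg/L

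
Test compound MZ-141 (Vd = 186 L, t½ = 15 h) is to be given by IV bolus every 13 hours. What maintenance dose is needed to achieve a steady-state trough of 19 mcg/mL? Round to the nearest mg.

2910 mg

τ/t½ = 13/15 ≈ 0.86667, so f = (1/2)^(13/15) ≈ 0.548412.
Cmin,ss = (D/Vd)·f/(1−f), so D = Cmin,ss·Vd·(1−f)/f.
D = 19 × 186 × (1−f)/f ≈ 19 × 186 × 0.82345 ≈ 2910.07 mg.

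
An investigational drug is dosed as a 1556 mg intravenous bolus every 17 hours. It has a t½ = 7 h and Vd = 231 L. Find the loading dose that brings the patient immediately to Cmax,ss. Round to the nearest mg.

1911 mg

f = (1/2)^(17/7) ≈ 0.185749; accumulation ratio R = 1/(1−f) ≈ 1.22812.
Loading dose to hit Cmax,ss on first dose: D_load = D_maint·R ≈ 1556 × 1.22812 ≈ 1910.95 mg.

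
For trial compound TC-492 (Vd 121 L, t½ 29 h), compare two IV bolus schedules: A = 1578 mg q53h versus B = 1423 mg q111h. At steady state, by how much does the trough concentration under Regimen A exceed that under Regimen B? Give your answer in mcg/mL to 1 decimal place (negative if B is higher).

4.2 mcg/mL

Regimen A: f = (1/2)^(53/29) ≈ 0.2817; Cmin,ss = (1578/121)·f/(1−f) ≈ 5.114 mcg/mL.
Regimen B: f = (1/2)^(111/29) ≈ 0.0704; Cmin,ss = (1423/121)·f/(1−f) ≈ 0.891 mcg/mL.
Difference ≈ 5.114 − 0.891 ≈ 4.223 mcg/mL.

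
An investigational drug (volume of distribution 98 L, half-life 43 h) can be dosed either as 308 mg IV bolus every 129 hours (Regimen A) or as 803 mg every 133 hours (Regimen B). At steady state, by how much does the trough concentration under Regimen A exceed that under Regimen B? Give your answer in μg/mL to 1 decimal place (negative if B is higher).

-0.6 μg/mL

Regimen A: f = (1/2)^(129/43) ≈ 0.1250; Cmin,ss = (308/98)·f/(1−f) ≈ 0.449 μg/mL.
Regimen B: f = (1/2)^(133/43) ≈ 0.1172; Cmin,ss = (803/98)·f/(1−f) ≈ 1.088 μg/mL.
Difference ≈ 0.449 − 1.088 ≈ -0.639 μg/mL.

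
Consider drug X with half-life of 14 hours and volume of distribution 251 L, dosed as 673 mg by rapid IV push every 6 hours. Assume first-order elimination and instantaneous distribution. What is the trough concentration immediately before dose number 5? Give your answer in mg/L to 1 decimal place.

5.4 mg/L

f = (1/2)^(τ/t½) = (1/2)^(6/14) ≈ 0.7430.
C₀ = D/Vd = 673/251 ≈ 2.681 mg/L.
Before the 5th dose, 4 doses have been given. Superposition: Cmin = C₀·(f + f² + … + f^4).
≈ 2.681 × (0.7430 + 0.5520 + 0.4102 + 0.3048) ≈ 2.681 × 2.0100 ≈ 5.389 mg/L.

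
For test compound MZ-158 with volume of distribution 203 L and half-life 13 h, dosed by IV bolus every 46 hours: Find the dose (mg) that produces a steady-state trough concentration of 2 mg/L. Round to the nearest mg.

τ/t½ = 46/13 ≈ 3.5385, so f = (1/2)^(46/13) ≈ 0.086063.
Cmin,ss = (D/Vd)·f/(1−f), so D = Cmin,ss·Vd·(1−f)/f.
D = 2 × 203 × (1−f)/f ≈ 2 × 203 × 10.61940 ≈ 4311.48 mg.

4311 mg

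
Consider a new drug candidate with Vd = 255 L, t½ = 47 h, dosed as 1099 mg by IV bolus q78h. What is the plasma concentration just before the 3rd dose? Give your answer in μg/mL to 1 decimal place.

1.8 μg/mL

f = (1/2)^(τ/t½) = (1/2)^(78/47) ≈ 0.3165.
C₀ = D/Vd = 1099/255 ≈ 4.310 μg/mL.
Before the 3rd dose, 2 doses have been given. Superposition: Cmin = C₀·(f + f²).
≈ 4.310 × (0.3165 + 0.1002) ≈ 4.310 × 0.4167 ≈ 1.796 μg/mL.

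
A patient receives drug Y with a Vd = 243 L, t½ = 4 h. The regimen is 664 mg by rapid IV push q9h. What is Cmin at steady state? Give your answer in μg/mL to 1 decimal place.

k = ln2/t½ = ln2/4 ≈ 0.173287 h⁻¹; fraction remaining f = e^(−kτ) = e^(−0.173287×9) ≈ 0.2102.
Each bolus raises the concentration by D/Vd = 664/243 ≈ 2.733 μg/mL.
Steady-state trough Cmin,ss = C₀·f/(1−f) ≈ 2.733 × 0.2102/0.7898 ≈ 0.727 μg/mL.

0.7 μg/mL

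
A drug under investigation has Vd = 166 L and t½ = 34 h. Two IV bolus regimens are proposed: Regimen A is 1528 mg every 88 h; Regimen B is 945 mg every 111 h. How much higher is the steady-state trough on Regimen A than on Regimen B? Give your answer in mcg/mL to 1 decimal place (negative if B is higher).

1.2 mcg/mL

Regimen A: f = (1/2)^(88/34) ≈ 0.1663; Cmin,ss = (1528/166)·f/(1−f) ≈ 1.836 mcg/mL.
Regimen B: f = (1/2)^(111/34) ≈ 0.1040; Cmin,ss = (945/166)·f/(1−f) ≈ 0.661 mcg/mL.
Difference ≈ 1.836 − 0.661 ≈ 1.175 mcg/mL.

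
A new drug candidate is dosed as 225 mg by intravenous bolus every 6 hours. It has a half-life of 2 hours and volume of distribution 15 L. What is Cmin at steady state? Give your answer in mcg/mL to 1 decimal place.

The dosing interval is 3 half-lives, so f = 2^(−3) = 0.125.
Accumulation ratio R = 1/(1 − f) = 1/0.875 = 8/7.
Single-dose peak C₀ = D/Vd = 225/15 = 15 mcg/mL.
Steady-state peak Cmax,ss = C₀·R = 15 × 8/7 ≈ 17.143 mcg/mL.
Steady-state trough Cmin,ss = Cmax,ss·f ≈ 17.143 × 0.125 ≈ 2.143 mcg/mL.

2.1 mcg/mL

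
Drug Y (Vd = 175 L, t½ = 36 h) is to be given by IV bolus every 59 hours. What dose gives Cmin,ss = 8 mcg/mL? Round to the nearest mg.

τ/t½ = 59/36 ≈ 1.6389, so f = (1/2)^(59/36) ≈ 0.321104.
Cmin,ss = (D/Vd)·f/(1−f), so D = Cmin,ss·Vd·(1−f)/f.
D = 8 × 175 × (1−f)/f ≈ 8 × 175 × 2.11426 ≈ 2959.96 mg.

2960 mg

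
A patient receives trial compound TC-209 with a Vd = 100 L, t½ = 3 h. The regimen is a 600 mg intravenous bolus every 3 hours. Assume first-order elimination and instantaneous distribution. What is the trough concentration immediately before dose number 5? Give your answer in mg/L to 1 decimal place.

f = (1/2)^(τ/t½) = (1/2)^(3/3) ≈ 0.5000.
C₀ = D/Vd = 600/100 ≈ 6.000 mg/L.
Before the 5th dose, 4 doses have been given. Superposition: Cmin = C₀·(f + f² + … + f^4).
≈ 6.000 × (0.5000 + 0.2500 + 0.1250 + 0.0625) ≈ 6.000 × 0.9375 ≈ 5.625 mg/L.

5.6 mg/L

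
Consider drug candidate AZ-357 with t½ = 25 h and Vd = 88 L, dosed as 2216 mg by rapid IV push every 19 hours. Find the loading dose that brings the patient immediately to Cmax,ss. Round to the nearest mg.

5411 mg

f = (1/2)^(19/25) ≈ 0.590496; accumulation ratio R = 1/(1−f) ≈ 2.44198.
Loading dose to hit Cmax,ss on first dose: D_load = D_maint·R ≈ 2216 × 2.44198 ≈ 5411.43 mg.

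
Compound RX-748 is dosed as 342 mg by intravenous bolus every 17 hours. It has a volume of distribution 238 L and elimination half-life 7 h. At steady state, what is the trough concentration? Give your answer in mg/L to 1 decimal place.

0.3 mg/L

τ/t½ = 17/7 ≈ 2.4286, so fraction remaining f = (1/2)^(17/7) ≈ 0.1857.
Each bolus raises the concentration by D/Vd = 342/238 ≈ 1.437 mg/L.
Steady-state trough Cmin,ss = C₀·f/(1−f) ≈ 1.437 × 0.1857/0.8143 ≈ 0.328 mg/L.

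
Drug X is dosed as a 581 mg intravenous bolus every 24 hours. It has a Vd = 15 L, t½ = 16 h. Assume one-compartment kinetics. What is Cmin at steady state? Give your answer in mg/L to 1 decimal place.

21.2 mg/L

k = ln2/t½ = ln2/16 ≈ 0.043322 h⁻¹; fraction remaining f = e^(−kτ) = e^(−0.043322×24) ≈ 0.3536.
Each bolus raises the concentration by D/Vd = 581/15 ≈ 38.733 mg/L.
Steady-state trough Cmin,ss = C₀·f/(1−f) ≈ 38.733 × 0.3536/0.6464 ≈ 21.188 mg/L.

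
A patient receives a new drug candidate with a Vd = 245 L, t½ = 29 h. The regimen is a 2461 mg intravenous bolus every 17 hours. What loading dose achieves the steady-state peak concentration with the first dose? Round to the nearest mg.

f = (1/2)^(17/29) ≈ 0.666092; accumulation ratio R = 1/(1−f) ≈ 2.99484.
Loading dose to hit Cmax,ss on first dose: D_load = D_maint·R ≈ 2461 × 2.99484 ≈ 7370.30 mg.

7370 mg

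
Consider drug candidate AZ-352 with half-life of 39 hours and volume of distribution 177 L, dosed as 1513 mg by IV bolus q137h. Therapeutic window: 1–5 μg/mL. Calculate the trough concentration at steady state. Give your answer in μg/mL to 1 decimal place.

Over one 137-h interval, 137/39 ≈ 3.5128 half-lives elapse, leaving f ≈ 0.0876 of each dose.
Each bolus raises the concentration by D/Vd = 1513/177 ≈ 8.548 μg/mL.
Steady-state trough Cmin,ss = C₀·f/(1−f) ≈ 8.548 × 0.0876/0.9124 ≈ 0.821 μg/mL.
Trough 0.8 μg/mL vs MEC 1 μg/mL: subtherapeutic.

0.8 μg/mL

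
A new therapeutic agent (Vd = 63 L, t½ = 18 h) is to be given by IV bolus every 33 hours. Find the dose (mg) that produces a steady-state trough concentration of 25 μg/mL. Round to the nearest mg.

4038 mg

τ/t½ = 33/18 ≈ 1.8333, so f = (1/2)^(33/18) ≈ 0.280616.
Cmin,ss = (D/Vd)·f/(1−f), so D = Cmin,ss·Vd·(1−f)/f.
D = 25 × 63 × (1−f)/f ≈ 25 × 63 × 2.56359 ≈ 4037.65 mg.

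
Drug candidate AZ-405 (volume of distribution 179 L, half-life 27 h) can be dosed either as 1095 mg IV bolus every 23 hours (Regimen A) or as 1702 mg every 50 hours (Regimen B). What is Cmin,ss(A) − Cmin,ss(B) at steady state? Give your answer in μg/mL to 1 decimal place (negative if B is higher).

Regimen A: f = (1/2)^(23/27) ≈ 0.5541; Cmin,ss = (1095/179)·f/(1−f) ≈ 7.602 μg/mL.
Regimen B: f = (1/2)^(50/27) ≈ 0.2770; Cmin,ss = (1702/179)·f/(1−f) ≈ 3.643 μg/mL.
Difference ≈ 7.602 − 3.643 ≈ 3.959 μg/mL.

4.0 μg/mL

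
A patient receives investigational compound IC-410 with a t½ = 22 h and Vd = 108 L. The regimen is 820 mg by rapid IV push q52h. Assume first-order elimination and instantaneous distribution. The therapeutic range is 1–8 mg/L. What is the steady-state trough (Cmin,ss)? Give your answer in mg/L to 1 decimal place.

Over one 52-h interval, 52/22 ≈ 2.3636 half-lives elapse, leaving f ≈ 0.1943 of each dose.
At steady state, accumulation factor R = 1/(1 − e^(−kτ)) ≈ 1.2412.
Each bolus raises the concentration by D/Vd = 820/108 ≈ 7.593 mg/L.
Cmax,ss = C₀/(1 − f) ≈ 7.593/0.8057 ≈ 9.424 mg/L.
One interval later, Cmin,ss = Cmax,ss·e^(−kτ) ≈ 9.424 × 0.1943 ≈ 1.831 mg/L.
Trough 1.8 mg/L vs MEC 1 mg/L: adequate.

1.8 mg/L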